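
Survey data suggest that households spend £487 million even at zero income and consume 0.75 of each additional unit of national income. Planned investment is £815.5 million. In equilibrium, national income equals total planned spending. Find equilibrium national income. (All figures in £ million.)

Y = C + I = 487 + 0.75Y + 815.5
Y − 0.75Y = 1302.5
0.25Y = 1302.5, so Y = 1302.5/0.25 = 5210

Y = 5210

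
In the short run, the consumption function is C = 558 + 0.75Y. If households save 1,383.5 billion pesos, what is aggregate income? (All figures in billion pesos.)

S = Y − C = -558 + 0.25Y
-558 + 0.25Y = 1383.5, so 0.25Y = 1941.5 and Y = 7766

Y = 7766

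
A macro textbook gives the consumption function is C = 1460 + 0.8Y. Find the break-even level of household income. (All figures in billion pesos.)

At break-even, C = Y: 1460 + 0.8Y = Y
0.2Y = 1460, so Y = 1460/0.2 = 7300

Y = 7300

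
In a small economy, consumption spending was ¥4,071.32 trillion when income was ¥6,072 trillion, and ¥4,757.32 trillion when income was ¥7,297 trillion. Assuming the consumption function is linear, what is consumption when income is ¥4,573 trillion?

C = 3231.88

MPC = (4757.32 − 4071.32)/(7297 − 6072) = 686/1225 = 0.56
a = 4071.32 − 0.56(6072) = 4071.32 − 3400.32 = 671
C = 671 + 0.56(4573) = 671 + 2560.88 = 3231.88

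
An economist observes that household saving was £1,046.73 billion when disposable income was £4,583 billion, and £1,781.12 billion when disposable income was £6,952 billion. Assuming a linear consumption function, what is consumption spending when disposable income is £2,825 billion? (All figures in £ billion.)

MPS = ΔS/ΔY = (1781.12 − 1046.73)/(6952 − 4583) = 734.39/2369 = 0.31
MPC = 1 − MPS = 0.69
Autonomous saving = 1046.73 − 0.31(4583) = -374, so a = 374
C = 374 + 0.69(2825) = 374 + 1949.25 = 2323.25

C = 2323.25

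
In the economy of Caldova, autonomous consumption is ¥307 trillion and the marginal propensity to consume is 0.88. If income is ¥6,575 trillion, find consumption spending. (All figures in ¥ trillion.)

C = 6093

C = 307 + 0.88(6575) = 307 + 5786 = 6093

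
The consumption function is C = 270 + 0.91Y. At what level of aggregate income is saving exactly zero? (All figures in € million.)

At break-even, C = Y: 270 + 0.91Y = Y
0.09Y = 270, so Y = 270/0.09 = 3000

Y = 3000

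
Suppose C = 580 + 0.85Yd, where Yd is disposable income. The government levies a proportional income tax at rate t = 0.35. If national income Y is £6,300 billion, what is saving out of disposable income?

S = 34.25

Yd = (1 − 0.35)(6300) = 0.65(6300) = 4095
C = 580 + 0.85(4095) = 580 + 3480.75 = 4060.75
S = Yd − C = 4095 − 4060.75 = 34.25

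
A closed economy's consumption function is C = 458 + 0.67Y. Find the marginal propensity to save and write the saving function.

MPS = 0.33; S = -458 + 0.33Y

MPS = 1 − MPC = 1 − 0.67 = 0.33
S = Y − C = -458 + 0.33Y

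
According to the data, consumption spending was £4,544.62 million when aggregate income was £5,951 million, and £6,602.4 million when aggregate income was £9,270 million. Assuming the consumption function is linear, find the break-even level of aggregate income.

Y = 2250

MPC = (6602.4 − 4544.62)/(9270 − 5951) = 2057.78/3319 = 0.62
a = 4544.62 − 0.62(5951) = 4544.62 − 3689.62 = 855
Break-even: Y = a/(1−MPC) = 855/0.38 = 2250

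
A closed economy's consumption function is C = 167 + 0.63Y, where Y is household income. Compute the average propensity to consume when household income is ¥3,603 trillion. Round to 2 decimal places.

C = 167 + 0.63(3603) = 2436.89
APC = C/Y = 2436.89/3603 = 0.68

APC = 0.68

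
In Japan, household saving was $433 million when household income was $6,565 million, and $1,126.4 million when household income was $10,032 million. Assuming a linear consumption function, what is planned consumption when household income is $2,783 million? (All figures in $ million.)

MPS = ΔS/ΔY = (1126.4 − 433)/(10032 − 6565) = 693.4/3467 = 0.2
MPC = 1 − MPS = 0.8
Autonomous saving = 433 − 0.2(6565) = -880, so a = 880
C = 880 + 0.8(2783) = 880 + 2226.4 = 3106.4

C = 3106.4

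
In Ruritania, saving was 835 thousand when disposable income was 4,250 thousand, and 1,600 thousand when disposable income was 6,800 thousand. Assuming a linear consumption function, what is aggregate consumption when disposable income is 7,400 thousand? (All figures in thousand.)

MPS = ΔS/ΔY = (1600 − 835)/(6800 − 4250) = 765/2550 = 0.3
MPC = 1 − MPS = 0.7
Autonomous saving = 835 − 0.3(4250) = -440, so a = 440
C = 440 + 0.7(7400) = 440 + 5180 = 5620

C = 5620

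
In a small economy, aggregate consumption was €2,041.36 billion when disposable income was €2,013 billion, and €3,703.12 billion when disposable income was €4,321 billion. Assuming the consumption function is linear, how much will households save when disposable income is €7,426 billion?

MPC = (3703.12 − 2041.36)/(4321 − 2013) = 1661.76/2308 = 0.72
a = 2041.36 − 0.72(2013) = 2041.36 − 1449.36 = 592
C = 592 + 0.72(7426) = 5938.72
S = 7426 − 5938.72 = 1487.28

S = 1487.28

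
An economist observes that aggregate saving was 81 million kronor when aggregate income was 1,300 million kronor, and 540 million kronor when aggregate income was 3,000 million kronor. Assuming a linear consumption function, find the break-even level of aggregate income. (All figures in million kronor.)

MPS = ΔS/ΔY = (540 − 81)/(3000 − 1300) = 459/1700 = 0.27
MPC = 1 − MPS = 0.73
From S(1300) = 81: −a + 0.27(1300) = 81, so a = 351 − 81 = 270
Break-even (S = 0): Y = a/MPS = 270/0.27 = 1000

Y = 1000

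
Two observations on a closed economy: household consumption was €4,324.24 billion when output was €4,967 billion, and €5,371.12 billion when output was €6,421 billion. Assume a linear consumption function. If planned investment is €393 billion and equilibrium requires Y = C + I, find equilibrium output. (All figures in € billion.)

MPC = (5371.12 − 4324.24)/(6421 − 4967) = 1046.88/1454 = 0.72
a = 4324.24 − 0.72(4967) = 748
Equilibrium: Y = 748 + 0.72Y + 393
0.28Y = 1141, so Y = 1141/0.28 = 4075

Y = 4075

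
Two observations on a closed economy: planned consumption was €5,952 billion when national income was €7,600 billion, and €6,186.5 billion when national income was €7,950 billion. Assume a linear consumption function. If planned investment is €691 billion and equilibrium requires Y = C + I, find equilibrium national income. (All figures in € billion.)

Y = 4700

MPC = (6186.5 − 5952)/(7950 − 7600) = 234.5/350 = 0.67
a = 5952 − 0.67(7600) = 860
Equilibrium: Y = 860 + 0.67Y + 691
0.33Y = 1551, so Y = 1551/0.33 = 4700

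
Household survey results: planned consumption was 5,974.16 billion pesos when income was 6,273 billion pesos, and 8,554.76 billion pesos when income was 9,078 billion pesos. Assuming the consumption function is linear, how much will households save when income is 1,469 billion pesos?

MPC = (8554.76 − 5974.16)/(9078 − 6273) = 2580.6/2805 = 0.92
a = 5974.16 − 0.92(6273) = 5974.16 − 5771.16 = 203
C = 203 + 0.92(1469) = 1554.48
S = 1469 − 1554.48 = -85.48

S = -85.48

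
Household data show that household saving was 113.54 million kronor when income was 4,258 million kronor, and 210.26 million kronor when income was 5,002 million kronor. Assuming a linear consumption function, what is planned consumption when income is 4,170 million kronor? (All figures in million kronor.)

C = 4067.9

MPS = ΔS/ΔY = (210.26 − 113.54)/(5002 − 4258) = 96.72/744 = 0.13
MPC = 1 − MPS = 0.87
Autonomous saving = 113.54 − 0.13(4258) = -440, so a = 440
C = 440 + 0.87(4170) = 440 + 3627.9 = 4067.9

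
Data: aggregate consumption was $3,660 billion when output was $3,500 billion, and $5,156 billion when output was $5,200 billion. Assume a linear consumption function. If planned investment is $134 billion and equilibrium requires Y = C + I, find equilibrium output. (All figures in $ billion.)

Y = 5950

MPC = (5156 − 3660)/(5200 − 3500) = 1496/1700 = 0.88
a = 3660 − 0.88(3500) = 580
Equilibrium: Y = 580 + 0.88Y + 134
0.12Y = 714, so Y = 714/0.12 = 5950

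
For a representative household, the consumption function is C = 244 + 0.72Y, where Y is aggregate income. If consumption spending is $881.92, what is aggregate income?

Y = 886

244 + 0.72Y = 881.92
0.72Y = 637.92, so Y = 637.92/0.72 = 886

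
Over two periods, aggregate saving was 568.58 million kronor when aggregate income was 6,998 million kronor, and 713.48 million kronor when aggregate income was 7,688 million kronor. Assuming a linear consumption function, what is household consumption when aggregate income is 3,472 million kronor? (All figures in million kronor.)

C = 3643.88

MPS = ΔS/ΔY = (713.48 − 568.58)/(7688 − 6998) = 144.9/690 = 0.21
MPC = 1 − MPS = 0.79
Autonomous saving = 568.58 − 0.21(6998) = -901, so a = 901
C = 901 + 0.79(3472) = 901 + 2742.88 = 3643.88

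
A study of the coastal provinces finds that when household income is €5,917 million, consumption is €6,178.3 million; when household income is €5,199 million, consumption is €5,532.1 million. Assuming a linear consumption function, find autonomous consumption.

MPC = ΔC/ΔY = (6178.3 − 5532.1)/(5917 − 5199) = 646.2/718 = 0.9
a = C − MPC·Y = 5532.1 − 0.9(5199) = 5532.1 − 4679.1 = 853

a = 853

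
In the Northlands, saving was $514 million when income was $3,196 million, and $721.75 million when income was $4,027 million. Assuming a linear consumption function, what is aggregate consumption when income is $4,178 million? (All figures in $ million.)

C = 3418.5

MPS = ΔS/ΔY = (721.75 − 514)/(4027 − 3196) = 207.75/831 = 0.25
MPC = 1 − MPS = 0.75
Autonomous saving = 514 − 0.25(3196) = -285, so a = 285
C = 285 + 0.75(4178) = 285 + 3133.5 = 3418.5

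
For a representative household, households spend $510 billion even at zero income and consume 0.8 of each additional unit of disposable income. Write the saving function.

S = -510 + 0.2Y

S = Y − C = Y − (510 + 0.8Y) = -510 + (1 − 0.8)Y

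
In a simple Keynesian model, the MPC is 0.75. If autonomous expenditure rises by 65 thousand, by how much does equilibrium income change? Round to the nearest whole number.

ΔY ≈ 260

The multiplier is 1/(1 − MPC) = 1/0.25.
ΔY = 65/0.25 = 260.00 ≈ 260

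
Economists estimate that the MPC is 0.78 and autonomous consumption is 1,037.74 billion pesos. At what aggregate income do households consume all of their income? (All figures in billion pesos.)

Y = 4717

At break-even, C = Y: 1037.74 + 0.78Y = Y
0.22Y = 1037.74, so Y = 1037.74/0.22 = 4717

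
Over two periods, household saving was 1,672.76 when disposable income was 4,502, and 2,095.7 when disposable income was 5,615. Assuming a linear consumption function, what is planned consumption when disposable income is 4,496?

MPS = ΔS/ΔY = (2095.7 − 1672.76)/(5615 − 4502) = 422.94/1113 = 0.38
MPC = 1 − MPS = 0.62
Autonomous saving = 1672.76 − 0.38(4502) = -38, so a = 38
C = 38 + 0.62(4496) = 38 + 2787.52 = 2825.52

C = 2825.52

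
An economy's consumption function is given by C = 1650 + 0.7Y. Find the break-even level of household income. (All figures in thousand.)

At break-even, C = Y: 1650 + 0.7Y = Y
0.3Y = 1650, so Y = 1650/0.3 = 5500

Y = 5500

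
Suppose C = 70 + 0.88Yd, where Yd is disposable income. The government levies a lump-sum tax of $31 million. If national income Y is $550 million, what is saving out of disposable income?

S = -7.72

Yd = Y − T = 550 − 31 = 519
C = 70 + 0.88(519) = 70 + 456.72 = 526.72
S = Yd − C = 519 − 526.72 = -7.72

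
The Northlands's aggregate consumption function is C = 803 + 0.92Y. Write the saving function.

S = Y − C = Y − (803 + 0.92Y) = -803 + (1 − 0.92)Y

S = -803 + 0.08Y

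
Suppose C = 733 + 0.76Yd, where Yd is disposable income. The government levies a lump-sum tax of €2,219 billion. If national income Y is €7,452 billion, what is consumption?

C = 4710.08

Yd = Y − T = 7452 − 2219 = 5233
C = 733 + 0.76(5233) = 733 + 3977.08 = 4710.08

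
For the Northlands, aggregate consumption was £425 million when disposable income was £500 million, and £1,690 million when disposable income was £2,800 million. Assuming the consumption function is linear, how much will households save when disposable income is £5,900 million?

S = 2505

MPC = (1690 − 425)/(2800 − 500) = 1265/2300 = 0.55
a = 425 − 0.55(500) = 425 − 275 = 150
C = 150 + 0.55(5900) = 3395
S = 5900 − 3395 = 2505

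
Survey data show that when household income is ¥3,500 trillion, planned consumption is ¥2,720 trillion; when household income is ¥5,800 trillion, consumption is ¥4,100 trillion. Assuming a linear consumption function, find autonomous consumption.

MPC = ΔC/ΔY = (4100 − 2720)/(5800 − 3500) = 1380/2300 = 0.6
a = C − MPC·Y = 2720 − 0.6(3500) = 2720 − 2100 = 620

a = 620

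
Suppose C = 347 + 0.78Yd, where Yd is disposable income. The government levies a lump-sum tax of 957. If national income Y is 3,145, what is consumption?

C = 2053.64

Yd = Y − T = 3145 − 957 = 2188
C = 347 + 0.78(2188) = 347 + 1706.64 = 2053.64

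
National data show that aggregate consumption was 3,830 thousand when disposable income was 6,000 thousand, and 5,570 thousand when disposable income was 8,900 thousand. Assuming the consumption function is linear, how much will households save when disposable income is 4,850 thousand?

S = 1710

MPC = (5570 − 3830)/(8900 − 6000) = 1740/2900 = 0.6
a = 3830 − 0.6(6000) = 3830 − 3600 = 230
C = 230 + 0.6(4850) = 3140
S = 4850 − 3140 = 1710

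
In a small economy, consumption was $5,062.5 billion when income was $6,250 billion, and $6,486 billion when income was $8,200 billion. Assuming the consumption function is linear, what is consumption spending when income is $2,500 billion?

MPC = (6486 − 5062.5)/(8200 − 6250) = 1423.5/1950 = 0.73
a = 5062.5 − 0.73(6250) = 5062.5 − 4562.5 = 500
C = 500 + 0.73(2500) = 500 + 1825 = 2325

C = 2325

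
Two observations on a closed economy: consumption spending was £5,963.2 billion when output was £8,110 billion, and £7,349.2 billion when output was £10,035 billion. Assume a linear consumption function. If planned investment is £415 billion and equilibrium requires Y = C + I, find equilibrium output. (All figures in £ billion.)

Y = 1925

MPC = (7349.2 − 5963.2)/(10035 − 8110) = 1386/1925 = 0.72
a = 5963.2 − 0.72(8110) = 124
Equilibrium: Y = 124 + 0.72Y + 415
0.28Y = 539, so Y = 539/0.28 = 1925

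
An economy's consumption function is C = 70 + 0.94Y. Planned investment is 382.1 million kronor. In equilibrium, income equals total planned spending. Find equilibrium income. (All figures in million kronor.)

Y = 7535

Y = C + I = 70 + 0.94Y + 382.1
Y − 0.94Y = 452.1
0.06Y = 452.1, so Y = 452.1/0.06 = 7535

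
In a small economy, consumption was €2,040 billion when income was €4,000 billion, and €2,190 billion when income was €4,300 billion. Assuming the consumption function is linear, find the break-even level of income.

MPC = (2190 − 2040)/(4300 − 4000) = 150/300 = 0.5
a = 2040 − 0.5(4000) = 2040 − 2000 = 40
Break-even: Y = a/(1−MPC) = 40/0.5 = 80

Y = 80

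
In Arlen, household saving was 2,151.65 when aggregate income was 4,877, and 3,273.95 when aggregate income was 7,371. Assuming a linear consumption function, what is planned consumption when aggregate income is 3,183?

MPS = ΔS/ΔY = (3273.95 − 2151.65)/(7371 − 4877) = 1122.3/2494 = 0.45
MPC = 1 − MPS = 0.55
Autonomous saving = 2151.65 − 0.45(4877) = -43, so a = 43
C = 43 + 0.55(3183) = 43 + 1750.65 = 1793.65

C = 1793.65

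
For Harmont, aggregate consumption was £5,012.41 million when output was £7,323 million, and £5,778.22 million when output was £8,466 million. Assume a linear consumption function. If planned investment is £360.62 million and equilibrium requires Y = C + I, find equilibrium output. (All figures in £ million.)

Y = 1414

MPC = (5778.22 − 5012.41)/(8466 − 7323) = 765.81/1143 = 0.67
a = 5012.41 − 0.67(7323) = 106
Equilibrium: Y = 106 + 0.67Y + 360.62
0.33Y = 466.62, so Y = 466.62/0.33 = 1414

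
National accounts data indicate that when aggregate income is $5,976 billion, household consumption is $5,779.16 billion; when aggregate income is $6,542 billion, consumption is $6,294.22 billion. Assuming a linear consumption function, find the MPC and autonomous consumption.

MPC = ΔC/ΔY = (6294.22 − 5779.16)/(6542 − 5976) = 515.06/566 = 0.91
a = C − MPC·Y = 5779.16 − 0.91(5976) = 5779.16 − 5438.16 = 341

MPC = 0.91; a = 341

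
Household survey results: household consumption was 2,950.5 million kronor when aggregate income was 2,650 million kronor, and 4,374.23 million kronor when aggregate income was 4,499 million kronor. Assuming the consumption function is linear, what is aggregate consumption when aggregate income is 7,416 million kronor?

MPC = (4374.23 − 2950.5)/(4499 − 2650) = 1423.73/1849 = 0.77
a = 2950.5 − 0.77(2650) = 2950.5 − 2040.5 = 910
C = 910 + 0.77(7416) = 910 + 5710.32 = 6620.32

C = 6620.32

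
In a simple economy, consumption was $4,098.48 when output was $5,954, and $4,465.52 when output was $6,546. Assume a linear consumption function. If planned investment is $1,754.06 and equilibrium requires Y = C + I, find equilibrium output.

Y = 5687

MPC = (4465.52 − 4098.48)/(6546 − 5954) = 367.04/592 = 0.62
a = 4098.48 − 0.62(5954) = 407
Equilibrium: Y = 407 + 0.62Y + 1754.06
0.38Y = 2161.06, so Y = 2161.06/0.38 = 5687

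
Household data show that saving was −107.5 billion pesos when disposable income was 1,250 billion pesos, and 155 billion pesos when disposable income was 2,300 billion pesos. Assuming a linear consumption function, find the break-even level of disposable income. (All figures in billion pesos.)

Y = 1680

MPS = ΔS/ΔY = (155 − (-107.5))/(2300 − 1250) = 262.5/1050 = 0.25
MPC = 1 − MPS = 0.75
From S(1250) = -107.5: −a + 0.25(1250) = -107.5, so a = 312.5 − (-107.5) = 420
Break-even (S = 0): Y = a/MPS = 420/0.25 = 1680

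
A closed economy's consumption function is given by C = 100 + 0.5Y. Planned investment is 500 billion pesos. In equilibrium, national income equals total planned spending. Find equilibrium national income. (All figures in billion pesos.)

Y = C + I = 100 + 0.5Y + 500
Y − 0.5Y = 600
0.5Y = 600, so Y = 600/0.5 = 1200

Y = 1200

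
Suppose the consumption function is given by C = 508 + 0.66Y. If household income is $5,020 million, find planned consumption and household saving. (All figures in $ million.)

C = 508 + 0.66(5020) = 508 + 3313.2 = 3821.2
S = Y − C = 5020 − 3821.2 = 1198.8

C = 3821.2; S = 1198.8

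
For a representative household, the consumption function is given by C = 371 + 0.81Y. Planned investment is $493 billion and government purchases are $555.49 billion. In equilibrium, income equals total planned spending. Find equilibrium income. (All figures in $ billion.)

Y = C + I + G = 371 + 0.81Y + 493 + 555.49
Y − 0.81Y = 1419.49
0.19Y = 1419.49, so Y = 1419.49/0.19 = 7471

Y = 7471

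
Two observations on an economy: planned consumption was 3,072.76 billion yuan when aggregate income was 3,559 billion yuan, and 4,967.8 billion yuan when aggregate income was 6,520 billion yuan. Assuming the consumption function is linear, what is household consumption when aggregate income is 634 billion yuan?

MPC = (4967.8 − 3072.76)/(6520 − 3559) = 1895.04/2961 = 0.64
a = 3072.76 − 0.64(3559) = 3072.76 − 2277.76 = 795
C = 795 + 0.64(634) = 795 + 405.76 = 1200.76

C = 1200.76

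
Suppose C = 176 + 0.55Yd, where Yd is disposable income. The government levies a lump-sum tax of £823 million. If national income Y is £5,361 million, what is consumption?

C = 2671.9

Yd = Y − T = 5361 − 823 = 4538
C = 176 + 0.55(4538) = 176 + 2495.9 = 2671.9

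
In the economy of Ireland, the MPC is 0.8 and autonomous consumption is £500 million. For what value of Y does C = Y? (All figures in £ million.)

Y = 2500

At break-even, C = Y: 500 + 0.8Y = Y
0.2Y = 500, so Y = 500/0.2 = 2500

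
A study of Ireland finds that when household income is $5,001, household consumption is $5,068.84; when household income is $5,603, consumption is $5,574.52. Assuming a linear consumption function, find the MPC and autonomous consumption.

MPC = 0.84; a = 868

MPC = ΔC/ΔY = (5574.52 − 5068.84)/(5603 − 5001) = 505.68/602 = 0.84
a = C − MPC·Y = 5068.84 − 0.84(5001) = 5068.84 − 4200.84 = 868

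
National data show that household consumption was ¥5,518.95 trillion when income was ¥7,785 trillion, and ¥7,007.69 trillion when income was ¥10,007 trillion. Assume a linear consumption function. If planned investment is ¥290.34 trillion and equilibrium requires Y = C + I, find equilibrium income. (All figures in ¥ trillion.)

Y = 1798

MPC = (7007.69 − 5518.95)/(10007 − 7785) = 1488.74/2222 = 0.67
a = 5518.95 − 0.67(7785) = 303
Equilibrium: Y = 303 + 0.67Y + 290.34
0.33Y = 593.34, so Y = 593.34/0.33 = 1798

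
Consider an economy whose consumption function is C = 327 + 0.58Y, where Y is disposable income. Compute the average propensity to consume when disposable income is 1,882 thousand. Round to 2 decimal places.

C = 327 + 0.58(1882) = 1418.56
APC = C/Y = 1418.56/1882 = 0.75

APC = 0.75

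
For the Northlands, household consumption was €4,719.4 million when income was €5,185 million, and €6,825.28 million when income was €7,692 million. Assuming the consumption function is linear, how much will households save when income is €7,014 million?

MPC = (6825.28 − 4719.4)/(7692 − 5185) = 2105.88/2507 = 0.84
a = 4719.4 − 0.84(5185) = 4719.4 − 4355.4 = 364
C = 364 + 0.84(7014) = 6255.76
S = 7014 − 6255.76 = 758.24

S = 758.24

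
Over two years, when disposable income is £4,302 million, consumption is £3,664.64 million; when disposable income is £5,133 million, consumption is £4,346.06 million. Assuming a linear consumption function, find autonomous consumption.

a = 137

MPC = ΔC/ΔY = (4346.06 − 3664.64)/(5133 − 4302) = 681.42/831 = 0.82
a = C − MPC·Y = 3664.64 − 0.82(4302) = 3664.64 − 3527.64 = 137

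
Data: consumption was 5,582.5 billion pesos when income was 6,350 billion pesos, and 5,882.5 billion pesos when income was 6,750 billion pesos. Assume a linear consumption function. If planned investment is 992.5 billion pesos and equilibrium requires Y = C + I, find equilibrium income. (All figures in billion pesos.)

Y = 7250

MPC = (5882.5 − 5582.5)/(6750 − 6350) = 300/400 = 0.75
a = 5582.5 − 0.75(6350) = 820
Equilibrium: Y = 820 + 0.75Y + 992.5
0.25Y = 1812.5, so Y = 1812.5/0.25 = 7250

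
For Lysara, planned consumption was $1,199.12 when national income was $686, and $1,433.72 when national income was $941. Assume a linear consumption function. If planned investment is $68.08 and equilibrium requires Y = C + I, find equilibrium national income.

Y = 7951

MPC = (1433.72 − 1199.12)/(941 − 686) = 234.6/255 = 0.92
a = 1199.12 − 0.92(686) = 568
Equilibrium: Y = 568 + 0.92Y + 68.08
0.08Y = 636.08, so Y = 636.08/0.08 = 7951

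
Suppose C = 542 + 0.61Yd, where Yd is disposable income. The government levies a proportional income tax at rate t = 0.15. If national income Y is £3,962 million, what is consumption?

C = 2596.297

Yd = (1 − 0.15)(3962) = 0.85(3962) = 3367.7
C = 542 + 0.61(3367.7) = 542 + 2054.297 = 2596.297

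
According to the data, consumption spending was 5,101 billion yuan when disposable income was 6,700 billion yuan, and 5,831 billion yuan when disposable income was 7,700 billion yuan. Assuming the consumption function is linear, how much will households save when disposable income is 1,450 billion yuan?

MPC = (5831 − 5101)/(7700 − 6700) = 730/1000 = 0.73
a = 5101 − 0.73(6700) = 5101 − 4891 = 210
C = 210 + 0.73(1450) = 1268.5
S = 1450 − 1268.5 = 181.5

S = 181.5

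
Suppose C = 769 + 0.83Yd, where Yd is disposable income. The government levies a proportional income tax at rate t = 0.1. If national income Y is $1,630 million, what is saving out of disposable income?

S = -519.61

Yd = (1 − 0.1)(1630) = 0.9(1630) = 1467
C = 769 + 0.83(1467) = 769 + 1217.61 = 1986.61
S = Yd − C = 1467 − 1986.61 = -519.61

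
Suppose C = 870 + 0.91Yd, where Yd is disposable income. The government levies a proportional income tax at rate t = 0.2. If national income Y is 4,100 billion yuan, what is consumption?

C = 3854.8

Yd = (1 − 0.2)(4100) = 0.8(4100) = 3280
C = 870 + 0.91(3280) = 870 + 2984.8 = 3854.8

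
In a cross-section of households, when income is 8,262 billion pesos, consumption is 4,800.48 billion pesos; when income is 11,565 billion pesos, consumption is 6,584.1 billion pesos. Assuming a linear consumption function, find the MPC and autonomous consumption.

MPC = 0.54; a = 339

MPC = ΔC/ΔY = (6584.1 − 4800.48)/(11565 − 8262) = 1783.62/3303 = 0.54
a = C − MPC·Y = 4800.48 − 0.54(8262) = 4800.48 − 4461.48 = 339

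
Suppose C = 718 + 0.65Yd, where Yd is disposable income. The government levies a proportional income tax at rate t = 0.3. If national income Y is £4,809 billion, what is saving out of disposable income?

S = 460.205

Yd = (1 − 0.3)(4809) = 0.7(4809) = 3366.3
C = 718 + 0.65(3366.3) = 718 + 2188.095 = 2906.095
S = Yd − C = 3366.3 − 2906.095 = 460.205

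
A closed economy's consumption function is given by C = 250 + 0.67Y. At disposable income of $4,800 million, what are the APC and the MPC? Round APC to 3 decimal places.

MPC = 0.67 (the slope of the consumption function)
C = 250 + 0.67(4800) = 3466, so APC = 3466/4800 = 0.722

APC = 0.722; MPC = 0.67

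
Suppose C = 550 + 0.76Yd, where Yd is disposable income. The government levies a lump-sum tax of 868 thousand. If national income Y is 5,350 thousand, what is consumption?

Yd = Y − T = 5350 − 868 = 4482
C = 550 + 0.76(4482) = 550 + 3406.32 = 3956.32

C = 3956.32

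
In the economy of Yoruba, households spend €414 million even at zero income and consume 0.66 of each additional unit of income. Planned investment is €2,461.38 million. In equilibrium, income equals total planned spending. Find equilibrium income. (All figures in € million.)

Y = 8457

Y = C + I = 414 + 0.66Y + 2461.38
Y − 0.66Y = 2875.38
0.34Y = 2875.38, so Y = 2875.38/0.34 = 8457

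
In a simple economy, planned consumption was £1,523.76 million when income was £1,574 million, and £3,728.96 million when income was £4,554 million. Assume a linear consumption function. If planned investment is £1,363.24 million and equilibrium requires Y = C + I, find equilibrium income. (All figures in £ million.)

Y = 6624

MPC = (3728.96 − 1523.76)/(4554 − 1574) = 2205.2/2980 = 0.74
a = 1523.76 − 0.74(1574) = 359
Equilibrium: Y = 359 + 0.74Y + 1363.24
0.26Y = 1722.24, so Y = 1722.24/0.26 = 6624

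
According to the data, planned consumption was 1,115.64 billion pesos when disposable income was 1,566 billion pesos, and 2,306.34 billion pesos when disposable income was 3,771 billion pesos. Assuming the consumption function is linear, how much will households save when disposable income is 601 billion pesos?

MPC = (2306.34 − 1115.64)/(3771 − 1566) = 1190.7/2205 = 0.54
a = 1115.64 − 0.54(1566) = 1115.64 − 845.64 = 270
C = 270 + 0.54(601) = 594.54
S = 601 − 594.54 = 6.46

S = 6.46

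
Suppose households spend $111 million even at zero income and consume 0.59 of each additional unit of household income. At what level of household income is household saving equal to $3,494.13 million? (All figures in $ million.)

Y = 8793

S = Y − C = -111 + 0.41Y
-111 + 0.41Y = 3494.13, so 0.41Y = 3605.13 and Y = 8793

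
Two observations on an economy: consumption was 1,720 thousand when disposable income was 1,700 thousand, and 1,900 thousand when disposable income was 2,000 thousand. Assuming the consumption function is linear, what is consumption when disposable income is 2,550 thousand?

C = 2230

MPC = (1900 − 1720)/(2000 − 1700) = 180/300 = 0.6
a = 1720 − 0.6(1700) = 1720 − 1020 = 700
C = 700 + 0.6(2550) = 700 + 1530 = 2230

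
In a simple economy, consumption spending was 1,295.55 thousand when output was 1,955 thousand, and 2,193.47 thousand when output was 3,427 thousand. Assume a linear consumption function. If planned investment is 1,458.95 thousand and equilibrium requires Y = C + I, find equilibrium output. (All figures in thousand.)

MPC = (2193.47 − 1295.55)/(3427 − 1955) = 897.92/1472 = 0.61
a = 1295.55 − 0.61(1955) = 103
Equilibrium: Y = 103 + 0.61Y + 1458.95
0.39Y = 1561.95, so Y = 1561.95/0.39 = 4005

Y = 4005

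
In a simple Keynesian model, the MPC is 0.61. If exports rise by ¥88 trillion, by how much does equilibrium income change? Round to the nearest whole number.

The multiplier is 1/(1 − MPC) = 1/0.39.
ΔY = 88/0.39 = 225.64 ≈ 226

ΔY ≈ 226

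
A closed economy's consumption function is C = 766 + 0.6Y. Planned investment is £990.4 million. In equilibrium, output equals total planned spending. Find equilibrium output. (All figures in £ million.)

Y = 4391

Y = C + I = 766 + 0.6Y + 990.4
Y − 0.6Y = 1756.4
0.4Y = 1756.4, so Y = 1756.4/0.4 = 4391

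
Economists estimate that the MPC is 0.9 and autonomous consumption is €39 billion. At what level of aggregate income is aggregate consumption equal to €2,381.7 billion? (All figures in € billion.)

Y = 2603

39 + 0.9Y = 2381.7
0.9Y = 2342.7, so Y = 2342.7/0.9 = 2603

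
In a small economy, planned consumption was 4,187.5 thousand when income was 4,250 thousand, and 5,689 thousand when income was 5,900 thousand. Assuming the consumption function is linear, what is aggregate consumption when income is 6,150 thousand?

C = 5916.5

MPC = (5689 − 4187.5)/(5900 − 4250) = 1501.5/1650 = 0.91
a = 4187.5 − 0.91(4250) = 4187.5 − 3867.5 = 320
C = 320 + 0.91(6150) = 320 + 5596.5 = 5916.5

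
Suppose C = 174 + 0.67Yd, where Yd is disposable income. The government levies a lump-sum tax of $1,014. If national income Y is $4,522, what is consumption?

Yd = Y − T = 4522 − 1014 = 3508
C = 174 + 0.67(3508) = 174 + 2350.36 = 2524.36

C = 2524.36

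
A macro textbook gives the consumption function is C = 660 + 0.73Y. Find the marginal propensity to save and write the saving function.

MPS = 1 − MPC = 1 − 0.73 = 0.27
S = Y − C = -660 + 0.27Y

MPS = 0.27; S = -660 + 0.27Y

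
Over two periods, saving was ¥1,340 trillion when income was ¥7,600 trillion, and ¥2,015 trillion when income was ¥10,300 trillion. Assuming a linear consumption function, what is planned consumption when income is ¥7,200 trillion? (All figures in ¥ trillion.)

MPS = ΔS/ΔY = (2015 − 1340)/(10300 − 7600) = 675/2700 = 0.25
MPC = 1 − MPS = 0.75
Autonomous saving = 1340 − 0.25(7600) = -560, so a = 560
C = 560 + 0.75(7200) = 560 + 5400 = 5960

C = 5960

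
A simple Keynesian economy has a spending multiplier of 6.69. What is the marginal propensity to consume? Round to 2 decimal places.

MPC = 0.85

k = 1/(1 − MPC), so 1 − MPC = 1/k = 1/6.69 = 0.1495
MPC = 1 − 0.1495 = 0.85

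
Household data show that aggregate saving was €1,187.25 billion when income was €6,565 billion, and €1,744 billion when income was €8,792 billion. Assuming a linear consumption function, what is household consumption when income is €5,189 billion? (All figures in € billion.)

C = 4345.75

MPS = ΔS/ΔY = (1744 − 1187.25)/(8792 − 6565) = 556.75/2227 = 0.25
MPC = 1 − MPS = 0.75
Autonomous saving = 1187.25 − 0.25(6565) = -454, so a = 454
C = 454 + 0.75(5189) = 454 + 3891.75 = 4345.75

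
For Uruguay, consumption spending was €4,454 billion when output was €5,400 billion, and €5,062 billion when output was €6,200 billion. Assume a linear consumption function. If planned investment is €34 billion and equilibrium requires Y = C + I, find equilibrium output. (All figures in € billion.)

MPC = (5062 − 4454)/(6200 − 5400) = 608/800 = 0.76
a = 4454 − 0.76(5400) = 350
Equilibrium: Y = 350 + 0.76Y + 34
0.24Y = 384, so Y = 384/0.24 = 1600

Y = 1600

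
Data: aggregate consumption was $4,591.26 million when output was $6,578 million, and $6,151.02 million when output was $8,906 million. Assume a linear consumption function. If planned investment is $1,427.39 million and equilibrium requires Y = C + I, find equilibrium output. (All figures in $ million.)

MPC = (6151.02 − 4591.26)/(8906 − 6578) = 1559.76/2328 = 0.67
a = 4591.26 − 0.67(6578) = 184
Equilibrium: Y = 184 + 0.67Y + 1427.39
0.33Y = 1611.39, so Y = 1611.39/0.33 = 4883

Y = 4883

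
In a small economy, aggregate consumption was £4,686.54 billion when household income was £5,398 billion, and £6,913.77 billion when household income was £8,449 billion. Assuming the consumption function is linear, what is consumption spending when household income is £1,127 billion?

MPC = (6913.77 − 4686.54)/(8449 − 5398) = 2227.23/3051 = 0.73
a = 4686.54 − 0.73(5398) = 4686.54 − 3940.54 = 746
C = 746 + 0.73(1127) = 746 + 822.71 = 1568.71

C = 1568.71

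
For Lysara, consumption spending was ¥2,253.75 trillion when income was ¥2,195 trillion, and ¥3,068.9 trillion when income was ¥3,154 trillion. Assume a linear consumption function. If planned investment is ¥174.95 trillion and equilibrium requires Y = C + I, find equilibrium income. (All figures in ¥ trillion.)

MPC = (3068.9 − 2253.75)/(3154 − 2195) = 815.15/959 = 0.85
a = 2253.75 − 0.85(2195) = 388
Equilibrium: Y = 388 + 0.85Y + 174.95
0.15Y = 562.95, so Y = 562.95/0.15 = 3753

Y = 3753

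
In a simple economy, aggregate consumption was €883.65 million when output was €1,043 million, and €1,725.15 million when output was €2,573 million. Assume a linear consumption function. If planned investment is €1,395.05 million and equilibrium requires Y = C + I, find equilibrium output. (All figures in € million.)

Y = 3789

MPC = (1725.15 − 883.65)/(2573 − 1043) = 841.5/1530 = 0.55
a = 883.65 − 0.55(1043) = 310
Equilibrium: Y = 310 + 0.55Y + 1395.05
0.45Y = 1705.05, so Y = 1705.05/0.45 = 3789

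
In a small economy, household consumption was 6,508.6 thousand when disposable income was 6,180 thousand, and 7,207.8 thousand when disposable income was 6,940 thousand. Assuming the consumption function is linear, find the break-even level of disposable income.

MPC = (7207.8 − 6508.6)/(6940 − 6180) = 699.2/760 = 0.92
a = 6508.6 − 0.92(6180) = 6508.6 − 5685.6 = 823
Break-even: Y = a/(1−MPC) = 823/0.08 = 10287.5

Y = 10287.5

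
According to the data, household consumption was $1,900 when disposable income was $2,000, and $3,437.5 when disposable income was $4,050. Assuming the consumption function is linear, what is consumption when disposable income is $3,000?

C = 2650

MPC = (3437.5 − 1900)/(4050 − 2000) = 1537.5/2050 = 0.75
a = 1900 − 0.75(2000) = 1900 − 1500 = 400
C = 400 + 0.75(3000) = 400 + 2250 = 2650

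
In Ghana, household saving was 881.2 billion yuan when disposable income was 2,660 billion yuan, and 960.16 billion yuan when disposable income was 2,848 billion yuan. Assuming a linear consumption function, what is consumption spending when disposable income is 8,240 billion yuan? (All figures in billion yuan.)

C = 5015.2

MPS = ΔS/ΔY = (960.16 − 881.2)/(2848 − 2660) = 78.96/188 = 0.42
MPC = 1 − MPS = 0.58
Autonomous saving = 881.2 − 0.42(2660) = -236, so a = 236
C = 236 + 0.58(8240) = 236 + 4779.2 = 5015.2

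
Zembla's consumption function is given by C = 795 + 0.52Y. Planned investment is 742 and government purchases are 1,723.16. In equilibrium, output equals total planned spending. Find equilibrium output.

Y = C + I + G = 795 + 0.52Y + 742 + 1723.16
Y − 0.52Y = 3260.16
0.48Y = 3260.16, so Y = 3260.16/0.48 = 6792

Y = 6792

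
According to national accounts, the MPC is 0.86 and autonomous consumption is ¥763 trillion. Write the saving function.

S = Y − C = Y − (763 + 0.86Y) = -763 + (1 − 0.86)Y

S = -763 + 0.14Y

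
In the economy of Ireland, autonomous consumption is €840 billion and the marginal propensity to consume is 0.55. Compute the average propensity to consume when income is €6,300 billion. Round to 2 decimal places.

C = 840 + 0.55(6300) = 4305
APC = C/Y = 4305/6300 = 0.68

APC = 0.68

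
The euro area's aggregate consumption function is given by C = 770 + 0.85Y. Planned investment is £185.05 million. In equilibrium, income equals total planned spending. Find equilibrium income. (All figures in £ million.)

Y = 6367

Y = C + I = 770 + 0.85Y + 185.05
Y − 0.85Y = 955.05
0.15Y = 955.05, so Y = 955.05/0.15 = 6367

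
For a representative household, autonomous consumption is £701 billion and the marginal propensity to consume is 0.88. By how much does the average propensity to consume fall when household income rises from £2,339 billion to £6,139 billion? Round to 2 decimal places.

ΔAPC = 0.19

At Y = 2339: C = 701 + 0.88(2339) = 2759.32, APC = 2759.32/2339 = 1.180
At Y = 6139: C = 6103.32, APC = 6103.32/6139 = 0.994
Fall in APC = 1.180 − 0.994 = 0.186 ≈ 0.19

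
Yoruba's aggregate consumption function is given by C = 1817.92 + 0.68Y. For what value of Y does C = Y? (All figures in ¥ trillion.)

At break-even, C = Y: 1817.92 + 0.68Y = Y
0.32Y = 1817.92, so Y = 1817.92/0.32 = 5681

Y = 5681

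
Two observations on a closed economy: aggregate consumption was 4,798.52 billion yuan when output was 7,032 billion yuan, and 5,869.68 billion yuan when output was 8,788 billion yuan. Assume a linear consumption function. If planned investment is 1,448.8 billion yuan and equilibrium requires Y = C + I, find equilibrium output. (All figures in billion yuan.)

Y = 5020

MPC = (5869.68 − 4798.52)/(8788 − 7032) = 1071.16/1756 = 0.61
a = 4798.52 − 0.61(7032) = 509
Equilibrium: Y = 509 + 0.61Y + 1448.8
0.39Y = 1957.8, so Y = 1957.8/0.39 = 5020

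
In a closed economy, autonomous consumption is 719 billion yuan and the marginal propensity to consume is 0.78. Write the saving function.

S = -719 + 0.22Y

S = Y − C = Y − (719 + 0.78Y) = -719 + (1 − 0.78)Y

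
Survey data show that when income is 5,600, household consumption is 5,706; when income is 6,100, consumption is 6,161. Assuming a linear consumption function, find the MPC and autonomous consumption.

MPC = ΔC/ΔY = (6161 − 5706)/(6100 − 5600) = 455/500 = 0.91
a = C − MPC·Y = 5706 − 0.91(5600) = 5706 − 5096 = 610

MPC = 0.91; a = 610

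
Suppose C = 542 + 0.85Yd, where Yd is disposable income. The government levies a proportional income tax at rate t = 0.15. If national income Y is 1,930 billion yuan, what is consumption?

Yd = (1 − 0.15)(1930) = 0.85(1930) = 1640.5
C = 542 + 0.85(1640.5) = 542 + 1394.425 = 1936.425

C = 1936.425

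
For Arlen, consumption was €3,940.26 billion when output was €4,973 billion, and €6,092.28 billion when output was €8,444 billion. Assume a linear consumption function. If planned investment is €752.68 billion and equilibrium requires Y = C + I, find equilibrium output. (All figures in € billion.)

Y = 4236

MPC = (6092.28 − 3940.26)/(8444 − 4973) = 2152.02/3471 = 0.62
a = 3940.26 − 0.62(4973) = 857
Equilibrium: Y = 857 + 0.62Y + 752.68
0.38Y = 1609.68, so Y = 1609.68/0.38 = 4236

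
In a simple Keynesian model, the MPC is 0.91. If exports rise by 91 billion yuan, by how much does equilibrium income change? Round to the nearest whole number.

ΔY ≈ 1011

The multiplier is 1/(1 − MPC) = 1/0.09.
ΔY = 91/0.09 = 1011.11 ≈ 1011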